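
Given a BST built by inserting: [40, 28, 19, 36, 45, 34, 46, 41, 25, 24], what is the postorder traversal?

Tree insertion order: [40, 28, 19, 36, 45, 34, 46, 41, 25, 24]
Tree (level-order array): [40, 28, 45, 19, 36, 41, 46, None, 25, 34, None, None, None, None, None, 24]
Postorder traversal: [24, 25, 19, 34, 36, 28, 41, 46, 45, 40]


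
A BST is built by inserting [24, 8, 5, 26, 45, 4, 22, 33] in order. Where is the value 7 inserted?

Starting tree (level order): [24, 8, 26, 5, 22, None, 45, 4, None, None, None, 33]
Insertion path: 24 -> 8 -> 5
Result: insert 7 as right child of 5
Final tree (level order): [24, 8, 26, 5, 22, None, 45, 4, 7, None, None, 33]


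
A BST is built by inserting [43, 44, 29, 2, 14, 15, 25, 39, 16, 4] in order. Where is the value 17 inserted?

Starting tree (level order): [43, 29, 44, 2, 39, None, None, None, 14, None, None, 4, 15, None, None, None, 25, 16]
Insertion path: 43 -> 29 -> 2 -> 14 -> 15 -> 25 -> 16
Result: insert 17 as right child of 16
Final tree (level order): [43, 29, 44, 2, 39, None, None, None, 14, None, None, 4, 15, None, None, None, 25, 16, None, None, 17]


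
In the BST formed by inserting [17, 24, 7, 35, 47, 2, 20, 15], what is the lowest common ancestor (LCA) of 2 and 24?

Tree insertion order: [17, 24, 7, 35, 47, 2, 20, 15]
Tree (level-order array): [17, 7, 24, 2, 15, 20, 35, None, None, None, None, None, None, None, 47]
In a BST, the LCA of p=2, q=24 is the first node v on the
root-to-leaf path with p <= v <= q (go left if both < v, right if both > v).
Walk from root:
  at 17: 2 <= 17 <= 24, this is the LCA
LCA = 17


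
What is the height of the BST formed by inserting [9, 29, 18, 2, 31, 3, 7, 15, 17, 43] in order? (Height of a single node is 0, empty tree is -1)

Insertion order: [9, 29, 18, 2, 31, 3, 7, 15, 17, 43]
Tree (level-order array): [9, 2, 29, None, 3, 18, 31, None, 7, 15, None, None, 43, None, None, None, 17]
Compute height bottom-up (empty subtree = -1):
  height(7) = 1 + max(-1, -1) = 0
  height(3) = 1 + max(-1, 0) = 1
  height(2) = 1 + max(-1, 1) = 2
  height(17) = 1 + max(-1, -1) = 0
  height(15) = 1 + max(-1, 0) = 1
  height(18) = 1 + max(1, -1) = 2
  height(43) = 1 + max(-1, -1) = 0
  height(31) = 1 + max(-1, 0) = 1
  height(29) = 1 + max(2, 1) = 3
  height(9) = 1 + max(2, 3) = 4
Height = 4


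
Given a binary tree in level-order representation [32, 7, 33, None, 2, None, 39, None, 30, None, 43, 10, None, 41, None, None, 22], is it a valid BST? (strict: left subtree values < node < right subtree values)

Level-order array: [32, 7, 33, None, 2, None, 39, None, 30, None, 43, 10, None, 41, None, None, 22]
Validate using subtree bounds (lo, hi): at each node, require lo < value < hi,
then recurse left with hi=value and right with lo=value.
Preorder trace (stopping at first violation):
  at node 32 with bounds (-inf, +inf): OK
  at node 7 with bounds (-inf, 32): OK
  at node 2 with bounds (7, 32): VIOLATION
Node 2 violates its bound: not (7 < 2 < 32).
Result: Not a valid BST


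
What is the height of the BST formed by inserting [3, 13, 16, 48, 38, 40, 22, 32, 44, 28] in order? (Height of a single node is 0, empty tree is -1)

Insertion order: [3, 13, 16, 48, 38, 40, 22, 32, 44, 28]
Tree (level-order array): [3, None, 13, None, 16, None, 48, 38, None, 22, 40, None, 32, None, 44, 28]
Compute height bottom-up (empty subtree = -1):
  height(28) = 1 + max(-1, -1) = 0
  height(32) = 1 + max(0, -1) = 1
  height(22) = 1 + max(-1, 1) = 2
  height(44) = 1 + max(-1, -1) = 0
  height(40) = 1 + max(-1, 0) = 1
  height(38) = 1 + max(2, 1) = 3
  height(48) = 1 + max(3, -1) = 4
  height(16) = 1 + max(-1, 4) = 5
  height(13) = 1 + max(-1, 5) = 6
  height(3) = 1 + max(-1, 6) = 7
Height = 7


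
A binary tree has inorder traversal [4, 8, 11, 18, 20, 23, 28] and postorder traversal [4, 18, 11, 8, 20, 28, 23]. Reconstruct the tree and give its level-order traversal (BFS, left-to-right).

Inorder:   [4, 8, 11, 18, 20, 23, 28]
Postorder: [4, 18, 11, 8, 20, 28, 23]
Algorithm: postorder visits root last, so walk postorder right-to-left;
each value is the root of the current inorder slice — split it at that
value, recurse on the right subtree first, then the left.
Recursive splits:
  root=23; inorder splits into left=[4, 8, 11, 18, 20], right=[28]
  root=28; inorder splits into left=[], right=[]
  root=20; inorder splits into left=[4, 8, 11, 18], right=[]
  root=8; inorder splits into left=[4], right=[11, 18]
  root=11; inorder splits into left=[], right=[18]
  root=18; inorder splits into left=[], right=[]
  root=4; inorder splits into left=[], right=[]
Reconstructed level-order: [23, 20, 28, 8, 4, 11, 18]


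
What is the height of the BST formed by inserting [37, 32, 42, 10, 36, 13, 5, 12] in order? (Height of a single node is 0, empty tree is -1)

Insertion order: [37, 32, 42, 10, 36, 13, 5, 12]
Tree (level-order array): [37, 32, 42, 10, 36, None, None, 5, 13, None, None, None, None, 12]
Compute height bottom-up (empty subtree = -1):
  height(5) = 1 + max(-1, -1) = 0
  height(12) = 1 + max(-1, -1) = 0
  height(13) = 1 + max(0, -1) = 1
  height(10) = 1 + max(0, 1) = 2
  height(36) = 1 + max(-1, -1) = 0
  height(32) = 1 + max(2, 0) = 3
  height(42) = 1 + max(-1, -1) = 0
  height(37) = 1 + max(3, 0) = 4
Height = 4


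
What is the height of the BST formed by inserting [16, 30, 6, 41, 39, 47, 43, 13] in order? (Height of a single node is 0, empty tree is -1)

Insertion order: [16, 30, 6, 41, 39, 47, 43, 13]
Tree (level-order array): [16, 6, 30, None, 13, None, 41, None, None, 39, 47, None, None, 43]
Compute height bottom-up (empty subtree = -1):
  height(13) = 1 + max(-1, -1) = 0
  height(6) = 1 + max(-1, 0) = 1
  height(39) = 1 + max(-1, -1) = 0
  height(43) = 1 + max(-1, -1) = 0
  height(47) = 1 + max(0, -1) = 1
  height(41) = 1 + max(0, 1) = 2
  height(30) = 1 + max(-1, 2) = 3
  height(16) = 1 + max(1, 3) = 4
Height = 4


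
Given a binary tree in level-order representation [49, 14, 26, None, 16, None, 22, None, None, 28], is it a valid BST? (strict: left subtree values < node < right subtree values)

Level-order array: [49, 14, 26, None, 16, None, 22, None, None, 28]
Validate using subtree bounds (lo, hi): at each node, require lo < value < hi,
then recurse left with hi=value and right with lo=value.
Preorder trace (stopping at first violation):
  at node 49 with bounds (-inf, +inf): OK
  at node 14 with bounds (-inf, 49): OK
  at node 16 with bounds (14, 49): OK
  at node 26 with bounds (49, +inf): VIOLATION
Node 26 violates its bound: not (49 < 26 < +inf).
Result: Not a valid BST


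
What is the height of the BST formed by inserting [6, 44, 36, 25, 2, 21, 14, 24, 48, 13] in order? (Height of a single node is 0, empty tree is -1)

Insertion order: [6, 44, 36, 25, 2, 21, 14, 24, 48, 13]
Tree (level-order array): [6, 2, 44, None, None, 36, 48, 25, None, None, None, 21, None, 14, 24, 13]
Compute height bottom-up (empty subtree = -1):
  height(2) = 1 + max(-1, -1) = 0
  height(13) = 1 + max(-1, -1) = 0
  height(14) = 1 + max(0, -1) = 1
  height(24) = 1 + max(-1, -1) = 0
  height(21) = 1 + max(1, 0) = 2
  height(25) = 1 + max(2, -1) = 3
  height(36) = 1 + max(3, -1) = 4
  height(48) = 1 + max(-1, -1) = 0
  height(44) = 1 + max(4, 0) = 5
  height(6) = 1 + max(0, 5) = 6
Height = 6


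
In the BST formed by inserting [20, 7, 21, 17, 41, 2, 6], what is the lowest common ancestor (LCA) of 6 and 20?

Tree insertion order: [20, 7, 21, 17, 41, 2, 6]
Tree (level-order array): [20, 7, 21, 2, 17, None, 41, None, 6]
In a BST, the LCA of p=6, q=20 is the first node v on the
root-to-leaf path with p <= v <= q (go left if both < v, right if both > v).
Walk from root:
  at 20: 6 <= 20 <= 20, this is the LCA
LCA = 20


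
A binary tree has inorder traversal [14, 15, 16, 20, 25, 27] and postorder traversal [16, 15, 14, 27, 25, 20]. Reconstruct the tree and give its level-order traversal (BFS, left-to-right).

Inorder:   [14, 15, 16, 20, 25, 27]
Postorder: [16, 15, 14, 27, 25, 20]
Algorithm: postorder visits root last, so walk postorder right-to-left;
each value is the root of the current inorder slice — split it at that
value, recurse on the right subtree first, then the left.
Recursive splits:
  root=20; inorder splits into left=[14, 15, 16], right=[25, 27]
  root=25; inorder splits into left=[], right=[27]
  root=27; inorder splits into left=[], right=[]
  root=14; inorder splits into left=[], right=[15, 16]
  root=15; inorder splits into left=[], right=[16]
  root=16; inorder splits into left=[], right=[]
Reconstructed level-order: [20, 14, 25, 15, 27, 16]


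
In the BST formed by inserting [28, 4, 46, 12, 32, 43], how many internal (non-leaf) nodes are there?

Tree built from: [28, 4, 46, 12, 32, 43]
Tree (level-order array): [28, 4, 46, None, 12, 32, None, None, None, None, 43]
Rule: An internal node has at least one child.
Per-node child counts:
  node 28: 2 child(ren)
  node 4: 1 child(ren)
  node 12: 0 child(ren)
  node 46: 1 child(ren)
  node 32: 1 child(ren)
  node 43: 0 child(ren)
Matching nodes: [28, 4, 46, 32]
Count of internal (non-leaf) nodes: 4


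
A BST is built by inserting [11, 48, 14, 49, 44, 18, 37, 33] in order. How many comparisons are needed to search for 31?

Search path for 31: 11 -> 48 -> 14 -> 44 -> 18 -> 37 -> 33
Found: False
Comparisons: 7


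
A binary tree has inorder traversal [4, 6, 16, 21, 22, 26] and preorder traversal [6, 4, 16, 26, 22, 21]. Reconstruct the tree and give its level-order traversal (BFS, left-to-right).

Inorder:  [4, 6, 16, 21, 22, 26]
Preorder: [6, 4, 16, 26, 22, 21]
Algorithm: preorder visits root first, so consume preorder in order;
for each root, split the current inorder slice at that value into
left-subtree inorder and right-subtree inorder, then recurse.
Recursive splits:
  root=6; inorder splits into left=[4], right=[16, 21, 22, 26]
  root=4; inorder splits into left=[], right=[]
  root=16; inorder splits into left=[], right=[21, 22, 26]
  root=26; inorder splits into left=[21, 22], right=[]
  root=22; inorder splits into left=[21], right=[]
  root=21; inorder splits into left=[], right=[]
Reconstructed level-order: [6, 4, 16, 26, 22, 21]


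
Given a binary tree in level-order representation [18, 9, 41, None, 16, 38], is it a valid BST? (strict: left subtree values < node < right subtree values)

Level-order array: [18, 9, 41, None, 16, 38]
Validate using subtree bounds (lo, hi): at each node, require lo < value < hi,
then recurse left with hi=value and right with lo=value.
Preorder trace (stopping at first violation):
  at node 18 with bounds (-inf, +inf): OK
  at node 9 with bounds (-inf, 18): OK
  at node 16 with bounds (9, 18): OK
  at node 41 with bounds (18, +inf): OK
  at node 38 with bounds (18, 41): OK
No violation found at any node.
Result: Valid BST


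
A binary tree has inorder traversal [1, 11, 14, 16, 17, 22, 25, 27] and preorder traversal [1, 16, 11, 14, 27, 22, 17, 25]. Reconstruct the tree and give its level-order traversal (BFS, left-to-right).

Inorder:  [1, 11, 14, 16, 17, 22, 25, 27]
Preorder: [1, 16, 11, 14, 27, 22, 17, 25]
Algorithm: preorder visits root first, so consume preorder in order;
for each root, split the current inorder slice at that value into
left-subtree inorder and right-subtree inorder, then recurse.
Recursive splits:
  root=1; inorder splits into left=[], right=[11, 14, 16, 17, 22, 25, 27]
  root=16; inorder splits into left=[11, 14], right=[17, 22, 25, 27]
  root=11; inorder splits into left=[], right=[14]
  root=14; inorder splits into left=[], right=[]
  root=27; inorder splits into left=[17, 22, 25], right=[]
  root=22; inorder splits into left=[17], right=[25]
  root=17; inorder splits into left=[], right=[]
  root=25; inorder splits into left=[], right=[]
Reconstructed level-order: [1, 16, 11, 27, 14, 22, 17, 25]


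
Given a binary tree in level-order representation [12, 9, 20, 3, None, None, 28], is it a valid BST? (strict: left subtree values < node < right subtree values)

Level-order array: [12, 9, 20, 3, None, None, 28]
Validate using subtree bounds (lo, hi): at each node, require lo < value < hi,
then recurse left with hi=value and right with lo=value.
Preorder trace (stopping at first violation):
  at node 12 with bounds (-inf, +inf): OK
  at node 9 with bounds (-inf, 12): OK
  at node 3 with bounds (-inf, 9): OK
  at node 20 with bounds (12, +inf): OK
  at node 28 with bounds (20, +inf): OK
No violation found at any node.
Result: Valid BST


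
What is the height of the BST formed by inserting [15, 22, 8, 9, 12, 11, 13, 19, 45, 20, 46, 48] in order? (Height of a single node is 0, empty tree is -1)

Insertion order: [15, 22, 8, 9, 12, 11, 13, 19, 45, 20, 46, 48]
Tree (level-order array): [15, 8, 22, None, 9, 19, 45, None, 12, None, 20, None, 46, 11, 13, None, None, None, 48]
Compute height bottom-up (empty subtree = -1):
  height(11) = 1 + max(-1, -1) = 0
  height(13) = 1 + max(-1, -1) = 0
  height(12) = 1 + max(0, 0) = 1
  height(9) = 1 + max(-1, 1) = 2
  height(8) = 1 + max(-1, 2) = 3
  height(20) = 1 + max(-1, -1) = 0
  height(19) = 1 + max(-1, 0) = 1
  height(48) = 1 + max(-1, -1) = 0
  height(46) = 1 + max(-1, 0) = 1
  height(45) = 1 + max(-1, 1) = 2
  height(22) = 1 + max(1, 2) = 3
  height(15) = 1 + max(3, 3) = 4
Height = 4


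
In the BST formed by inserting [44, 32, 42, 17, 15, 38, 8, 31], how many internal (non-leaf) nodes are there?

Tree built from: [44, 32, 42, 17, 15, 38, 8, 31]
Tree (level-order array): [44, 32, None, 17, 42, 15, 31, 38, None, 8]
Rule: An internal node has at least one child.
Per-node child counts:
  node 44: 1 child(ren)
  node 32: 2 child(ren)
  node 17: 2 child(ren)
  node 15: 1 child(ren)
  node 8: 0 child(ren)
  node 31: 0 child(ren)
  node 42: 1 child(ren)
  node 38: 0 child(ren)
Matching nodes: [44, 32, 17, 15, 42]
Count of internal (non-leaf) nodes: 5


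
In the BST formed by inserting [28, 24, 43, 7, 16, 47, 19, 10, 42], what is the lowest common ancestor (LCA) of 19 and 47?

Tree insertion order: [28, 24, 43, 7, 16, 47, 19, 10, 42]
Tree (level-order array): [28, 24, 43, 7, None, 42, 47, None, 16, None, None, None, None, 10, 19]
In a BST, the LCA of p=19, q=47 is the first node v on the
root-to-leaf path with p <= v <= q (go left if both < v, right if both > v).
Walk from root:
  at 28: 19 <= 28 <= 47, this is the LCA
LCA = 28


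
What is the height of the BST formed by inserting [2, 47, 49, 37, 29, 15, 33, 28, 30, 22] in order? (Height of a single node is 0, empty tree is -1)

Insertion order: [2, 47, 49, 37, 29, 15, 33, 28, 30, 22]
Tree (level-order array): [2, None, 47, 37, 49, 29, None, None, None, 15, 33, None, 28, 30, None, 22]
Compute height bottom-up (empty subtree = -1):
  height(22) = 1 + max(-1, -1) = 0
  height(28) = 1 + max(0, -1) = 1
  height(15) = 1 + max(-1, 1) = 2
  height(30) = 1 + max(-1, -1) = 0
  height(33) = 1 + max(0, -1) = 1
  height(29) = 1 + max(2, 1) = 3
  height(37) = 1 + max(3, -1) = 4
  height(49) = 1 + max(-1, -1) = 0
  height(47) = 1 + max(4, 0) = 5
  height(2) = 1 + max(-1, 5) = 6
Height = 6


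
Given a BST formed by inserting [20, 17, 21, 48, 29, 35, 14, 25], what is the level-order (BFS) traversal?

Tree insertion order: [20, 17, 21, 48, 29, 35, 14, 25]
Tree (level-order array): [20, 17, 21, 14, None, None, 48, None, None, 29, None, 25, 35]
BFS from the root, enqueuing left then right child of each popped node:
  queue [20] -> pop 20, enqueue [17, 21], visited so far: [20]
  queue [17, 21] -> pop 17, enqueue [14], visited so far: [20, 17]
  queue [21, 14] -> pop 21, enqueue [48], visited so far: [20, 17, 21]
  queue [14, 48] -> pop 14, enqueue [none], visited so far: [20, 17, 21, 14]
  queue [48] -> pop 48, enqueue [29], visited so far: [20, 17, 21, 14, 48]
  queue [29] -> pop 29, enqueue [25, 35], visited so far: [20, 17, 21, 14, 48, 29]
  queue [25, 35] -> pop 25, enqueue [none], visited so far: [20, 17, 21, 14, 48, 29, 25]
  queue [35] -> pop 35, enqueue [none], visited so far: [20, 17, 21, 14, 48, 29, 25, 35]
Result: [20, 17, 21, 14, 48, 29, 25, 35]


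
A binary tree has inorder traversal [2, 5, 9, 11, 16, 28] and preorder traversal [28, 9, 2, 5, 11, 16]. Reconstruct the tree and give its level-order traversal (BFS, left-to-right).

Inorder:  [2, 5, 9, 11, 16, 28]
Preorder: [28, 9, 2, 5, 11, 16]
Algorithm: preorder visits root first, so consume preorder in order;
for each root, split the current inorder slice at that value into
left-subtree inorder and right-subtree inorder, then recurse.
Recursive splits:
  root=28; inorder splits into left=[2, 5, 9, 11, 16], right=[]
  root=9; inorder splits into left=[2, 5], right=[11, 16]
  root=2; inorder splits into left=[], right=[5]
  root=5; inorder splits into left=[], right=[]
  root=11; inorder splits into left=[], right=[16]
  root=16; inorder splits into left=[], right=[]
Reconstructed level-order: [28, 9, 2, 11, 5, 16]


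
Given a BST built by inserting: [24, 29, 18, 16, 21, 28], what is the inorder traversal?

Tree insertion order: [24, 29, 18, 16, 21, 28]
Tree (level-order array): [24, 18, 29, 16, 21, 28]
Inorder traversal: [16, 18, 21, 24, 28, 29]


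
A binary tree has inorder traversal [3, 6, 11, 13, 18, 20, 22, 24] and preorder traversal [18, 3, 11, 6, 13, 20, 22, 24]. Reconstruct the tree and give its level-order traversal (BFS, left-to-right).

Inorder:  [3, 6, 11, 13, 18, 20, 22, 24]
Preorder: [18, 3, 11, 6, 13, 20, 22, 24]
Algorithm: preorder visits root first, so consume preorder in order;
for each root, split the current inorder slice at that value into
left-subtree inorder and right-subtree inorder, then recurse.
Recursive splits:
  root=18; inorder splits into left=[3, 6, 11, 13], right=[20, 22, 24]
  root=3; inorder splits into left=[], right=[6, 11, 13]
  root=11; inorder splits into left=[6], right=[13]
  root=6; inorder splits into left=[], right=[]
  root=13; inorder splits into left=[], right=[]
  root=20; inorder splits into left=[], right=[22, 24]
  root=22; inorder splits into left=[], right=[24]
  root=24; inorder splits into left=[], right=[]
Reconstructed level-order: [18, 3, 20, 11, 22, 6, 13, 24]


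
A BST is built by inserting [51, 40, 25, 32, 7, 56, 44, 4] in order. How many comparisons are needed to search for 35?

Search path for 35: 51 -> 40 -> 25 -> 32
Found: False
Comparisons: 4


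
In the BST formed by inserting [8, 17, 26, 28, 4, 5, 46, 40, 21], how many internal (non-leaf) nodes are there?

Tree built from: [8, 17, 26, 28, 4, 5, 46, 40, 21]
Tree (level-order array): [8, 4, 17, None, 5, None, 26, None, None, 21, 28, None, None, None, 46, 40]
Rule: An internal node has at least one child.
Per-node child counts:
  node 8: 2 child(ren)
  node 4: 1 child(ren)
  node 5: 0 child(ren)
  node 17: 1 child(ren)
  node 26: 2 child(ren)
  node 21: 0 child(ren)
  node 28: 1 child(ren)
  node 46: 1 child(ren)
  node 40: 0 child(ren)
Matching nodes: [8, 4, 17, 26, 28, 46]
Count of internal (non-leaf) nodes: 6


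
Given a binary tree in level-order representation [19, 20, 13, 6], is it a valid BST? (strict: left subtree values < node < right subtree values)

Level-order array: [19, 20, 13, 6]
Validate using subtree bounds (lo, hi): at each node, require lo < value < hi,
then recurse left with hi=value and right with lo=value.
Preorder trace (stopping at first violation):
  at node 19 with bounds (-inf, +inf): OK
  at node 20 with bounds (-inf, 19): VIOLATION
Node 20 violates its bound: not (-inf < 20 < 19).
Result: Not a valid BST


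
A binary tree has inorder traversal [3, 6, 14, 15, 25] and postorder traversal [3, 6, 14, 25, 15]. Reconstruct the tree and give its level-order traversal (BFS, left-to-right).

Inorder:   [3, 6, 14, 15, 25]
Postorder: [3, 6, 14, 25, 15]
Algorithm: postorder visits root last, so walk postorder right-to-left;
each value is the root of the current inorder slice — split it at that
value, recurse on the right subtree first, then the left.
Recursive splits:
  root=15; inorder splits into left=[3, 6, 14], right=[25]
  root=25; inorder splits into left=[], right=[]
  root=14; inorder splits into left=[3, 6], right=[]
  root=6; inorder splits into left=[3], right=[]
  root=3; inorder splits into left=[], right=[]
Reconstructed level-order: [15, 14, 25, 6, 3]


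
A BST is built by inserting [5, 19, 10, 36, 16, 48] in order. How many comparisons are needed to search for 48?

Search path for 48: 5 -> 19 -> 36 -> 48
Found: True
Comparisons: 4


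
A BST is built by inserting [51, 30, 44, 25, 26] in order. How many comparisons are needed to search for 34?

Search path for 34: 51 -> 30 -> 44
Found: False
Comparisons: 3


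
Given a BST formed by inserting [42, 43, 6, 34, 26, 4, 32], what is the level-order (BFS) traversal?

Tree insertion order: [42, 43, 6, 34, 26, 4, 32]
Tree (level-order array): [42, 6, 43, 4, 34, None, None, None, None, 26, None, None, 32]
BFS from the root, enqueuing left then right child of each popped node:
  queue [42] -> pop 42, enqueue [6, 43], visited so far: [42]
  queue [6, 43] -> pop 6, enqueue [4, 34], visited so far: [42, 6]
  queue [43, 4, 34] -> pop 43, enqueue [none], visited so far: [42, 6, 43]
  queue [4, 34] -> pop 4, enqueue [none], visited so far: [42, 6, 43, 4]
  queue [34] -> pop 34, enqueue [26], visited so far: [42, 6, 43, 4, 34]
  queue [26] -> pop 26, enqueue [32], visited so far: [42, 6, 43, 4, 34, 26]
  queue [32] -> pop 32, enqueue [none], visited so far: [42, 6, 43, 4, 34, 26, 32]
Result: [42, 6, 43, 4, 34, 26, 32]


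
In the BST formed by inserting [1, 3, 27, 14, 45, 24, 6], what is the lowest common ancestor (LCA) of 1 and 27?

Tree insertion order: [1, 3, 27, 14, 45, 24, 6]
Tree (level-order array): [1, None, 3, None, 27, 14, 45, 6, 24]
In a BST, the LCA of p=1, q=27 is the first node v on the
root-to-leaf path with p <= v <= q (go left if both < v, right if both > v).
Walk from root:
  at 1: 1 <= 1 <= 27, this is the LCA
LCA = 1


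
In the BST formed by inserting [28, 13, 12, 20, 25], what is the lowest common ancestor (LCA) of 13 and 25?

Tree insertion order: [28, 13, 12, 20, 25]
Tree (level-order array): [28, 13, None, 12, 20, None, None, None, 25]
In a BST, the LCA of p=13, q=25 is the first node v on the
root-to-leaf path with p <= v <= q (go left if both < v, right if both > v).
Walk from root:
  at 28: both 13 and 25 < 28, go left
  at 13: 13 <= 13 <= 25, this is the LCA
LCA = 13


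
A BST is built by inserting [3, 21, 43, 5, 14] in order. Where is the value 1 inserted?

Starting tree (level order): [3, None, 21, 5, 43, None, 14]
Insertion path: 3
Result: insert 1 as left child of 3
Final tree (level order): [3, 1, 21, None, None, 5, 43, None, 14]


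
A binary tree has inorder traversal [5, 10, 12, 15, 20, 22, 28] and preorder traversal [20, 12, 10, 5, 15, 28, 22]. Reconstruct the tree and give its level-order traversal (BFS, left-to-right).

Inorder:  [5, 10, 12, 15, 20, 22, 28]
Preorder: [20, 12, 10, 5, 15, 28, 22]
Algorithm: preorder visits root first, so consume preorder in order;
for each root, split the current inorder slice at that value into
left-subtree inorder and right-subtree inorder, then recurse.
Recursive splits:
  root=20; inorder splits into left=[5, 10, 12, 15], right=[22, 28]
  root=12; inorder splits into left=[5, 10], right=[15]
  root=10; inorder splits into left=[5], right=[]
  root=5; inorder splits into left=[], right=[]
  root=15; inorder splits into left=[], right=[]
  root=28; inorder splits into left=[22], right=[]
  root=22; inorder splits into left=[], right=[]
Reconstructed level-order: [20, 12, 28, 10, 15, 22, 5]


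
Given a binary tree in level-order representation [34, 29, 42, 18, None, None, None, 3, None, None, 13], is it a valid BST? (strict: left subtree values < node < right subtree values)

Level-order array: [34, 29, 42, 18, None, None, None, 3, None, None, 13]
Validate using subtree bounds (lo, hi): at each node, require lo < value < hi,
then recurse left with hi=value and right with lo=value.
Preorder trace (stopping at first violation):
  at node 34 with bounds (-inf, +inf): OK
  at node 29 with bounds (-inf, 34): OK
  at node 18 with bounds (-inf, 29): OK
  at node 3 with bounds (-inf, 18): OK
  at node 13 with bounds (3, 18): OK
  at node 42 with bounds (34, +inf): OK
No violation found at any node.
Result: Valid BST


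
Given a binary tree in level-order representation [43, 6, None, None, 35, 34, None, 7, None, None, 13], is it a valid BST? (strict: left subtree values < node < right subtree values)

Level-order array: [43, 6, None, None, 35, 34, None, 7, None, None, 13]
Validate using subtree bounds (lo, hi): at each node, require lo < value < hi,
then recurse left with hi=value and right with lo=value.
Preorder trace (stopping at first violation):
  at node 43 with bounds (-inf, +inf): OK
  at node 6 with bounds (-inf, 43): OK
  at node 35 with bounds (6, 43): OK
  at node 34 with bounds (6, 35): OK
  at node 7 with bounds (6, 34): OK
  at node 13 with bounds (7, 34): OK
No violation found at any node.
Result: Valid BST


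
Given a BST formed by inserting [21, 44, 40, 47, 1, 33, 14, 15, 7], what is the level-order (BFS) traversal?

Tree insertion order: [21, 44, 40, 47, 1, 33, 14, 15, 7]
Tree (level-order array): [21, 1, 44, None, 14, 40, 47, 7, 15, 33]
BFS from the root, enqueuing left then right child of each popped node:
  queue [21] -> pop 21, enqueue [1, 44], visited so far: [21]
  queue [1, 44] -> pop 1, enqueue [14], visited so far: [21, 1]
  queue [44, 14] -> pop 44, enqueue [40, 47], visited so far: [21, 1, 44]
  queue [14, 40, 47] -> pop 14, enqueue [7, 15], visited so far: [21, 1, 44, 14]
  queue [40, 47, 7, 15] -> pop 40, enqueue [33], visited so far: [21, 1, 44, 14, 40]
  queue [47, 7, 15, 33] -> pop 47, enqueue [none], visited so far: [21, 1, 44, 14, 40, 47]
  queue [7, 15, 33] -> pop 7, enqueue [none], visited so far: [21, 1, 44, 14, 40, 47, 7]
  queue [15, 33] -> pop 15, enqueue [none], visited so far: [21, 1, 44, 14, 40, 47, 7, 15]
  queue [33] -> pop 33, enqueue [none], visited so far: [21, 1, 44, 14, 40, 47, 7, 15, 33]
Result: [21, 1, 44, 14, 40, 47, 7, 15, 33]


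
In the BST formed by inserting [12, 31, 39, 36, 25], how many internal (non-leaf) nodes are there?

Tree built from: [12, 31, 39, 36, 25]
Tree (level-order array): [12, None, 31, 25, 39, None, None, 36]
Rule: An internal node has at least one child.
Per-node child counts:
  node 12: 1 child(ren)
  node 31: 2 child(ren)
  node 25: 0 child(ren)
  node 39: 1 child(ren)
  node 36: 0 child(ren)
Matching nodes: [12, 31, 39]
Count of internal (non-leaf) nodes: 3


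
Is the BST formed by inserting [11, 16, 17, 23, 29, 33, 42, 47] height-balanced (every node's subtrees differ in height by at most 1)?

Tree (level-order array): [11, None, 16, None, 17, None, 23, None, 29, None, 33, None, 42, None, 47]
Definition: a tree is height-balanced if, at every node, |h(left) - h(right)| <= 1 (empty subtree has height -1).
Bottom-up per-node check:
  node 47: h_left=-1, h_right=-1, diff=0 [OK], height=0
  node 42: h_left=-1, h_right=0, diff=1 [OK], height=1
  node 33: h_left=-1, h_right=1, diff=2 [FAIL (|-1-1|=2 > 1)], height=2
  node 29: h_left=-1, h_right=2, diff=3 [FAIL (|-1-2|=3 > 1)], height=3
  node 23: h_left=-1, h_right=3, diff=4 [FAIL (|-1-3|=4 > 1)], height=4
  node 17: h_left=-1, h_right=4, diff=5 [FAIL (|-1-4|=5 > 1)], height=5
  node 16: h_left=-1, h_right=5, diff=6 [FAIL (|-1-5|=6 > 1)], height=6
  node 11: h_left=-1, h_right=6, diff=7 [FAIL (|-1-6|=7 > 1)], height=7
Node 33 violates the condition: |-1 - 1| = 2 > 1.
Result: Not balanced


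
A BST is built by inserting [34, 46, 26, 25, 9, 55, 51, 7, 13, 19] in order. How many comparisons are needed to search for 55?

Search path for 55: 34 -> 46 -> 55
Found: True
Comparisons: 3


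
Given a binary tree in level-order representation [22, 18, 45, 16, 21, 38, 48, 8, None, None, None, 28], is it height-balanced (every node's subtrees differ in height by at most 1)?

Tree (level-order array): [22, 18, 45, 16, 21, 38, 48, 8, None, None, None, 28]
Definition: a tree is height-balanced if, at every node, |h(left) - h(right)| <= 1 (empty subtree has height -1).
Bottom-up per-node check:
  node 8: h_left=-1, h_right=-1, diff=0 [OK], height=0
  node 16: h_left=0, h_right=-1, diff=1 [OK], height=1
  node 21: h_left=-1, h_right=-1, diff=0 [OK], height=0
  node 18: h_left=1, h_right=0, diff=1 [OK], height=2
  node 28: h_left=-1, h_right=-1, diff=0 [OK], height=0
  node 38: h_left=0, h_right=-1, diff=1 [OK], height=1
  node 48: h_left=-1, h_right=-1, diff=0 [OK], height=0
  node 45: h_left=1, h_right=0, diff=1 [OK], height=2
  node 22: h_left=2, h_right=2, diff=0 [OK], height=3
All nodes satisfy the balance condition.
Result: Balanced


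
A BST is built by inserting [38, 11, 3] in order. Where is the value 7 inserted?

Starting tree (level order): [38, 11, None, 3]
Insertion path: 38 -> 11 -> 3
Result: insert 7 as right child of 3
Final tree (level order): [38, 11, None, 3, None, None, 7]


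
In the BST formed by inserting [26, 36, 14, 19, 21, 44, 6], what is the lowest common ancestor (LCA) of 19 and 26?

Tree insertion order: [26, 36, 14, 19, 21, 44, 6]
Tree (level-order array): [26, 14, 36, 6, 19, None, 44, None, None, None, 21]
In a BST, the LCA of p=19, q=26 is the first node v on the
root-to-leaf path with p <= v <= q (go left if both < v, right if both > v).
Walk from root:
  at 26: 19 <= 26 <= 26, this is the LCA
LCA = 26


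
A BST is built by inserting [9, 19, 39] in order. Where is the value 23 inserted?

Starting tree (level order): [9, None, 19, None, 39]
Insertion path: 9 -> 19 -> 39
Result: insert 23 as left child of 39
Final tree (level order): [9, None, 19, None, 39, 23]


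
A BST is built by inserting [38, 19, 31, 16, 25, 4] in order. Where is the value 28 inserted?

Starting tree (level order): [38, 19, None, 16, 31, 4, None, 25]
Insertion path: 38 -> 19 -> 31 -> 25
Result: insert 28 as right child of 25
Final tree (level order): [38, 19, None, 16, 31, 4, None, 25, None, None, None, None, 28]


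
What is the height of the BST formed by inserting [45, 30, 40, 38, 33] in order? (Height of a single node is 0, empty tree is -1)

Insertion order: [45, 30, 40, 38, 33]
Tree (level-order array): [45, 30, None, None, 40, 38, None, 33]
Compute height bottom-up (empty subtree = -1):
  height(33) = 1 + max(-1, -1) = 0
  height(38) = 1 + max(0, -1) = 1
  height(40) = 1 + max(1, -1) = 2
  height(30) = 1 + max(-1, 2) = 3
  height(45) = 1 + max(3, -1) = 4
Height = 4


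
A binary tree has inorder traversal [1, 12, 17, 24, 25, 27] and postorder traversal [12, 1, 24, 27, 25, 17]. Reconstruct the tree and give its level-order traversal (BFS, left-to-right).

Inorder:   [1, 12, 17, 24, 25, 27]
Postorder: [12, 1, 24, 27, 25, 17]
Algorithm: postorder visits root last, so walk postorder right-to-left;
each value is the root of the current inorder slice — split it at that
value, recurse on the right subtree first, then the left.
Recursive splits:
  root=17; inorder splits into left=[1, 12], right=[24, 25, 27]
  root=25; inorder splits into left=[24], right=[27]
  root=27; inorder splits into left=[], right=[]
  root=24; inorder splits into left=[], right=[]
  root=1; inorder splits into left=[], right=[12]
  root=12; inorder splits into left=[], right=[]
Reconstructed level-order: [17, 1, 25, 12, 24, 27]


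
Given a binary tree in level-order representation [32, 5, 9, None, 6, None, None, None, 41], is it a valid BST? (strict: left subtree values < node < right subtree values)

Level-order array: [32, 5, 9, None, 6, None, None, None, 41]
Validate using subtree bounds (lo, hi): at each node, require lo < value < hi,
then recurse left with hi=value and right with lo=value.
Preorder trace (stopping at first violation):
  at node 32 with bounds (-inf, +inf): OK
  at node 5 with bounds (-inf, 32): OK
  at node 6 with bounds (5, 32): OK
  at node 41 with bounds (6, 32): VIOLATION
Node 41 violates its bound: not (6 < 41 < 32).
Result: Not a valid BST


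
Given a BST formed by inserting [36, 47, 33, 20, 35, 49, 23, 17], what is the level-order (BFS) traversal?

Tree insertion order: [36, 47, 33, 20, 35, 49, 23, 17]
Tree (level-order array): [36, 33, 47, 20, 35, None, 49, 17, 23]
BFS from the root, enqueuing left then right child of each popped node:
  queue [36] -> pop 36, enqueue [33, 47], visited so far: [36]
  queue [33, 47] -> pop 33, enqueue [20, 35], visited so far: [36, 33]
  queue [47, 20, 35] -> pop 47, enqueue [49], visited so far: [36, 33, 47]
  queue [20, 35, 49] -> pop 20, enqueue [17, 23], visited so far: [36, 33, 47, 20]
  queue [35, 49, 17, 23] -> pop 35, enqueue [none], visited so far: [36, 33, 47, 20, 35]
  queue [49, 17, 23] -> pop 49, enqueue [none], visited so far: [36, 33, 47, 20, 35, 49]
  queue [17, 23] -> pop 17, enqueue [none], visited so far: [36, 33, 47, 20, 35, 49, 17]
  queue [23] -> pop 23, enqueue [none], visited so far: [36, 33, 47, 20, 35, 49, 17, 23]
Result: [36, 33, 47, 20, 35, 49, 17, 23]


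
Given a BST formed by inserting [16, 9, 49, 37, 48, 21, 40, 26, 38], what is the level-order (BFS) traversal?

Tree insertion order: [16, 9, 49, 37, 48, 21, 40, 26, 38]
Tree (level-order array): [16, 9, 49, None, None, 37, None, 21, 48, None, 26, 40, None, None, None, 38]
BFS from the root, enqueuing left then right child of each popped node:
  queue [16] -> pop 16, enqueue [9, 49], visited so far: [16]
  queue [9, 49] -> pop 9, enqueue [none], visited so far: [16, 9]
  queue [49] -> pop 49, enqueue [37], visited so far: [16, 9, 49]
  queue [37] -> pop 37, enqueue [21, 48], visited so far: [16, 9, 49, 37]
  queue [21, 48] -> pop 21, enqueue [26], visited so far: [16, 9, 49, 37, 21]
  queue [48, 26] -> pop 48, enqueue [40], visited so far: [16, 9, 49, 37, 21, 48]
  queue [26, 40] -> pop 26, enqueue [none], visited so far: [16, 9, 49, 37, 21, 48, 26]
  queue [40] -> pop 40, enqueue [38], visited so far: [16, 9, 49, 37, 21, 48, 26, 40]
  queue [38] -> pop 38, enqueue [none], visited so far: [16, 9, 49, 37, 21, 48, 26, 40, 38]
Result: [16, 9, 49, 37, 21, 48, 26, 40, 38]


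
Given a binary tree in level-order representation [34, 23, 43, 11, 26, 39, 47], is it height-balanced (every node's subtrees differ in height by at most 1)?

Tree (level-order array): [34, 23, 43, 11, 26, 39, 47]
Definition: a tree is height-balanced if, at every node, |h(left) - h(right)| <= 1 (empty subtree has height -1).
Bottom-up per-node check:
  node 11: h_left=-1, h_right=-1, diff=0 [OK], height=0
  node 26: h_left=-1, h_right=-1, diff=0 [OK], height=0
  node 23: h_left=0, h_right=0, diff=0 [OK], height=1
  node 39: h_left=-1, h_right=-1, diff=0 [OK], height=0
  node 47: h_left=-1, h_right=-1, diff=0 [OK], height=0
  node 43: h_left=0, h_right=0, diff=0 [OK], height=1
  node 34: h_left=1, h_right=1, diff=0 [OK], height=2
All nodes satisfy the balance condition.
Result: Balanced


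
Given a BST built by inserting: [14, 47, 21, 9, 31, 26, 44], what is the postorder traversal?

Tree insertion order: [14, 47, 21, 9, 31, 26, 44]
Tree (level-order array): [14, 9, 47, None, None, 21, None, None, 31, 26, 44]
Postorder traversal: [9, 26, 44, 31, 21, 47, 14]


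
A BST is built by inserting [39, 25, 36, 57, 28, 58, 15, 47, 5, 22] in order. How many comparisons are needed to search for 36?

Search path for 36: 39 -> 25 -> 36
Found: True
Comparisons: 3


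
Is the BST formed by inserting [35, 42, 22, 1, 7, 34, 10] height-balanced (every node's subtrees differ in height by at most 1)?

Tree (level-order array): [35, 22, 42, 1, 34, None, None, None, 7, None, None, None, 10]
Definition: a tree is height-balanced if, at every node, |h(left) - h(right)| <= 1 (empty subtree has height -1).
Bottom-up per-node check:
  node 10: h_left=-1, h_right=-1, diff=0 [OK], height=0
  node 7: h_left=-1, h_right=0, diff=1 [OK], height=1
  node 1: h_left=-1, h_right=1, diff=2 [FAIL (|-1-1|=2 > 1)], height=2
  node 34: h_left=-1, h_right=-1, diff=0 [OK], height=0
  node 22: h_left=2, h_right=0, diff=2 [FAIL (|2-0|=2 > 1)], height=3
  node 42: h_left=-1, h_right=-1, diff=0 [OK], height=0
  node 35: h_left=3, h_right=0, diff=3 [FAIL (|3-0|=3 > 1)], height=4
Node 1 violates the condition: |-1 - 1| = 2 > 1.
Result: Not balanced


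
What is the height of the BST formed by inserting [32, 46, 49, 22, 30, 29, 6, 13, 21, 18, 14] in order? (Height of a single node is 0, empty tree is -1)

Insertion order: [32, 46, 49, 22, 30, 29, 6, 13, 21, 18, 14]
Tree (level-order array): [32, 22, 46, 6, 30, None, 49, None, 13, 29, None, None, None, None, 21, None, None, 18, None, 14]
Compute height bottom-up (empty subtree = -1):
  height(14) = 1 + max(-1, -1) = 0
  height(18) = 1 + max(0, -1) = 1
  height(21) = 1 + max(1, -1) = 2
  height(13) = 1 + max(-1, 2) = 3
  height(6) = 1 + max(-1, 3) = 4
  height(29) = 1 + max(-1, -1) = 0
  height(30) = 1 + max(0, -1) = 1
  height(22) = 1 + max(4, 1) = 5
  height(49) = 1 + max(-1, -1) = 0
  height(46) = 1 + max(-1, 0) = 1
  height(32) = 1 + max(5, 1) = 6
Height = 6


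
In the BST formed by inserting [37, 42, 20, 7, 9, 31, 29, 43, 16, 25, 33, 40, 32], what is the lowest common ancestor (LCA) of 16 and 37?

Tree insertion order: [37, 42, 20, 7, 9, 31, 29, 43, 16, 25, 33, 40, 32]
Tree (level-order array): [37, 20, 42, 7, 31, 40, 43, None, 9, 29, 33, None, None, None, None, None, 16, 25, None, 32]
In a BST, the LCA of p=16, q=37 is the first node v on the
root-to-leaf path with p <= v <= q (go left if both < v, right if both > v).
Walk from root:
  at 37: 16 <= 37 <= 37, this is the LCA
LCA = 37


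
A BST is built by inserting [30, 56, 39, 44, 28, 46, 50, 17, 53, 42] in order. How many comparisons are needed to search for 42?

Search path for 42: 30 -> 56 -> 39 -> 44 -> 42
Found: True
Comparisons: 5


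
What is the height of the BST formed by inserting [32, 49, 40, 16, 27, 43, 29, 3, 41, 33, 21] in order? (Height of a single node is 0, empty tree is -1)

Insertion order: [32, 49, 40, 16, 27, 43, 29, 3, 41, 33, 21]
Tree (level-order array): [32, 16, 49, 3, 27, 40, None, None, None, 21, 29, 33, 43, None, None, None, None, None, None, 41]
Compute height bottom-up (empty subtree = -1):
  height(3) = 1 + max(-1, -1) = 0
  height(21) = 1 + max(-1, -1) = 0
  height(29) = 1 + max(-1, -1) = 0
  height(27) = 1 + max(0, 0) = 1
  height(16) = 1 + max(0, 1) = 2
  height(33) = 1 + max(-1, -1) = 0
  height(41) = 1 + max(-1, -1) = 0
  height(43) = 1 + max(0, -1) = 1
  height(40) = 1 + max(0, 1) = 2
  height(49) = 1 + max(2, -1) = 3
  height(32) = 1 + max(2, 3) = 4
Height = 4


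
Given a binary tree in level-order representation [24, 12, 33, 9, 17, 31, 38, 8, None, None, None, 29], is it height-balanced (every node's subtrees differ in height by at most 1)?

Tree (level-order array): [24, 12, 33, 9, 17, 31, 38, 8, None, None, None, 29]
Definition: a tree is height-balanced if, at every node, |h(left) - h(right)| <= 1 (empty subtree has height -1).
Bottom-up per-node check:
  node 8: h_left=-1, h_right=-1, diff=0 [OK], height=0
  node 9: h_left=0, h_right=-1, diff=1 [OK], height=1
  node 17: h_left=-1, h_right=-1, diff=0 [OK], height=0
  node 12: h_left=1, h_right=0, diff=1 [OK], height=2
  node 29: h_left=-1, h_right=-1, diff=0 [OK], height=0
  node 31: h_left=0, h_right=-1, diff=1 [OK], height=1
  node 38: h_left=-1, h_right=-1, diff=0 [OK], height=0
  node 33: h_left=1, h_right=0, diff=1 [OK], height=2
  node 24: h_left=2, h_right=2, diff=0 [OK], height=3
All nodes satisfy the balance condition.
Result: Balanced


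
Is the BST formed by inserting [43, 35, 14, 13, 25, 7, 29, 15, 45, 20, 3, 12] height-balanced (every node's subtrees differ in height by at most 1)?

Tree (level-order array): [43, 35, 45, 14, None, None, None, 13, 25, 7, None, 15, 29, 3, 12, None, 20]
Definition: a tree is height-balanced if, at every node, |h(left) - h(right)| <= 1 (empty subtree has height -1).
Bottom-up per-node check:
  node 3: h_left=-1, h_right=-1, diff=0 [OK], height=0
  node 12: h_left=-1, h_right=-1, diff=0 [OK], height=0
  node 7: h_left=0, h_right=0, diff=0 [OK], height=1
  node 13: h_left=1, h_right=-1, diff=2 [FAIL (|1--1|=2 > 1)], height=2
  node 20: h_left=-1, h_right=-1, diff=0 [OK], height=0
  node 15: h_left=-1, h_right=0, diff=1 [OK], height=1
  node 29: h_left=-1, h_right=-1, diff=0 [OK], height=0
  node 25: h_left=1, h_right=0, diff=1 [OK], height=2
  node 14: h_left=2, h_right=2, diff=0 [OK], height=3
  node 35: h_left=3, h_right=-1, diff=4 [FAIL (|3--1|=4 > 1)], height=4
  node 45: h_left=-1, h_right=-1, diff=0 [OK], height=0
  node 43: h_left=4, h_right=0, diff=4 [FAIL (|4-0|=4 > 1)], height=5
Node 13 violates the condition: |1 - -1| = 2 > 1.
Result: Not balanced
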